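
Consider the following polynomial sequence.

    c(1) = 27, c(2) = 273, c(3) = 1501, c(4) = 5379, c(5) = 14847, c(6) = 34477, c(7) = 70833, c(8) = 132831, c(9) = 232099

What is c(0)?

7

First differences: 246  1228  3878  9468  19630  36356  61998  99268
Second differences: 982  2650  5590  10162  16726  25642  37270
Third differences: 1668  2940  4572  6564  8916  11628
Fourth differences: 1272  1632  1992  2352  2712
Fifth differences: 360  360  360  360
The fifth differences are constant at 360.
Work back: 1272 − 360 = 912;  1668 − 912 = 756;  982 − 756 = 226;  246 − 226 = 20;  27 − 20 = 7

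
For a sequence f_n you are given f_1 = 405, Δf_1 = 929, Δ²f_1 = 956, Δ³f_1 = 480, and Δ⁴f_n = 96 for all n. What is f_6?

Build the table forward from the leading diagonal:
D4: 96, 96, 96, 96, 96, 96
D3: 480, 576, 672, 768, 864, 960
D2: 956, 1436, 2012, 2684, 3452, 4316
D1: 929, 1885, 3321, 5333, 8017, 11469
f: 405, 1334, 3219, 6540, 11873, 19890

19890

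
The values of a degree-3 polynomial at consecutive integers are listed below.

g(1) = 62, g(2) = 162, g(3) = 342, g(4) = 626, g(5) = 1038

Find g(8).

3282

First differences: 100 , 180 , 284 , 412
Second differences: 80 , 104 , 128
Third differences: 24 , 24
Constant third difference = 24, so extend:
128 + 24 = 152;  412 + 152 = 564;  1038 + 564 = 1602
152 + 24 = 176;  564 + 176 = 740;  1602 + 740 = 2342
176 + 24 = 200;  740 + 200 = 940;  2342 + 940 = 3282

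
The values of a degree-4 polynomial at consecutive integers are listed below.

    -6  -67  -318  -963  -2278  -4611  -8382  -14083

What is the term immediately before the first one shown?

-3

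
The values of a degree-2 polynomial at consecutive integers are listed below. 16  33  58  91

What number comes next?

17  25  33
8  8
Constant second difference = 8, so extend:
33 + 8 = 41;  91 + 41 = 132

132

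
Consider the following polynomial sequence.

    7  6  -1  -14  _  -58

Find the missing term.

Using the first 4 terms:
First differences: -1  -7  -13
Second differences: -6  -6
Constant second difference = -6.
Extend forward: -13 − 6 = -19;  -14 − 19 = -33

-33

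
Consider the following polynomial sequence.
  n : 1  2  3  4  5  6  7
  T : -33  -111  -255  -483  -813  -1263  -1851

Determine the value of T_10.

-4623

First differences: -78, -144, -228, -330, -450, -588
Second differences: -66, -84, -102, -120, -138
Third differences: -18, -18, -18, -18
Third differences constant at -18.
-138 − 18 = -156;  -588 − 156 = -744;  -1851 − 744 = -2595
-156 − 18 = -174;  -744 − 174 = -918;  -2595 − 918 = -3513
-174 − 18 = -192;  -918 − 192 = -1110;  -3513 − 1110 = -4623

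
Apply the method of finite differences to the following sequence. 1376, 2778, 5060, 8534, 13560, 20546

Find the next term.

D1: 1402 , 2282 , 3474 , 5026 , 6986
D2: 880 , 1192 , 1552 , 1960
D3: 312 , 360 , 408
D4: 48 , 48
The fourth differences are constant (48).
408 + 48 = 456;  1960 + 456 = 2416;  6986 + 2416 = 9402;  20546 + 9402 = 29948

29948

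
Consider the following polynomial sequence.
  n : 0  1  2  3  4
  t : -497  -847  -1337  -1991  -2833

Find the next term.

-3887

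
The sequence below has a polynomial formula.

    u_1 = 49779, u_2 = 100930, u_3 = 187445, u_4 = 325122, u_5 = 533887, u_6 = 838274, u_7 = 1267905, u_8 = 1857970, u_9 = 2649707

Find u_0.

21842

First differences: 51151  86515  137677  208765  304387  429631  590065  791737
Second differences: 35364  51162  71088  95622  125244  160434  201672
Third differences: 15798  19926  24534  29622  35190  41238
Fourth differences: 4128  4608  5088  5568  6048
Fifth differences: 480  480  480  480
The fifth differences are constant at 480.
Work back: 4128 − 480 = 3648;  15798 − 3648 = 12150;  35364 − 12150 = 23214;  51151 − 23214 = 27937;  49779 − 27937 = 21842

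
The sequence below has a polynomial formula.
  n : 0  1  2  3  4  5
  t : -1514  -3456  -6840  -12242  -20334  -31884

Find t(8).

-1942, -3384, -5402, -8092, -11550
-1442, -2018, -2690, -3458
-576, -672, -768
-96, -96
Fourth differences constant at -96.
-768 − 96 = -864;  -3458 − 864 = -4322;  -11550 − 4322 = -15872;  -31884 − 15872 = -47756
-864 − 96 = -960;  -4322 − 960 = -5282;  -15872 − 5282 = -21154;  -47756 − 21154 = -68910
-960 − 96 = -1056;  -5282 − 1056 = -6338;  -21154 − 6338 = -27492;  -68910 − 27492 = -96402

-96402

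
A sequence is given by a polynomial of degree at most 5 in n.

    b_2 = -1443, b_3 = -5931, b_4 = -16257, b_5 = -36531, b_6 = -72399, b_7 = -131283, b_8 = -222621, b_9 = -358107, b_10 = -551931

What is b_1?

21

-4488, -10326, -20274, -35868, -58884, -91338, -135486, -193824
-5838, -9948, -15594, -23016, -32454, -44148, -58338
-4110, -5646, -7422, -9438, -11694, -14190
-1536, -1776, -2016, -2256, -2496
-240, -240, -240, -240
The fifth differences are constant at -240.
Work back: -1536 + 240 = -1296;  -4110 + 1296 = -2814;  -5838 + 2814 = -3024;  -4488 + 3024 = -1464;  -1443 + 1464 = 21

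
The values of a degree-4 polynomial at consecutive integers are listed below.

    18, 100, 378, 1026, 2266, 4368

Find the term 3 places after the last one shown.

19266

D1: 82, 278, 648, 1240, 2102
D2: 196, 370, 592, 862
D3: 174, 222, 270
D4: 48, 48
Constant fourth difference = 48, so extend:
270 + 48 = 318;  862 + 318 = 1180;  2102 + 1180 = 3282;  4368 + 3282 = 7650
318 + 48 = 366;  1180 + 366 = 1546;  3282 + 1546 = 4828;  7650 + 4828 = 12478
366 + 48 = 414;  1546 + 414 = 1960;  4828 + 1960 = 6788;  12478 + 6788 = 19266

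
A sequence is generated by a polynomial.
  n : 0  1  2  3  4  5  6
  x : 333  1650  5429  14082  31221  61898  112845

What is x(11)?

1055090

D1: 1317, 3779, 8653, 17139, 30677, 50947
D2: 2462, 4874, 8486, 13538, 20270
D3: 2412, 3612, 5052, 6732
D4: 1200, 1440, 1680
D5: 240, 240
Fifth differences constant at 240.
1680 + 240 = 1920;  6732 + 1920 = 8652;  20270 + 8652 = 28922;  50947 + 28922 = 79869;  112845 + 79869 = 192714
1920 + 240 = 2160;  8652 + 2160 = 10812;  28922 + 10812 = 39734;  79869 + 39734 = 119603;  192714 + 119603 = 312317
2160 + 240 = 2400;  10812 + 2400 = 13212;  39734 + 13212 = 52946;  119603 + 52946 = 172549;  312317 + 172549 = 484866
2400 + 240 = 2640;  13212 + 2640 = 15852;  52946 + 15852 = 68798;  172549 + 68798 = 241347;  484866 + 241347 = 726213
2640 + 240 = 2880;  15852 + 2880 = 18732;  68798 + 18732 = 87530;  241347 + 87530 = 328877;  726213 + 328877 = 1055090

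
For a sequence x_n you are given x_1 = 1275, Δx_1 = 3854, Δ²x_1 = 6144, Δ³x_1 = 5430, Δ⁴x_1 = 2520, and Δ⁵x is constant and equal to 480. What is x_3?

15127

Build the table forward from the leading diagonal:
Fifth differences: 480, 480, 480
Fourth differences: 2520, 3000, 3480
Third differences: 5430, 7950, 10950
Second differences: 6144, 11574, 19524
First differences: 3854, 9998, 21572
x: 1275, 5129, 15127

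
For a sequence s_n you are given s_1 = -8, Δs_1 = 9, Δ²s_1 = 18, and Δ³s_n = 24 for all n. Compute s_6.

457

Build the table forward from the leading diagonal:
Third differences: 24  24  24  24  24  24
Second differences: 18  42  66  90  114  138
First differences: 9  27  69  135  225  339
s: -8  1  28  97  232  457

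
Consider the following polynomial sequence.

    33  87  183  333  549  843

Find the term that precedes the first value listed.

Δ: 54, 96, 150, 216, 294
Δ²: 42, 54, 66, 78
Δ³: 12, 12, 12
The third differences are constant at 12.
Work back: 42 − 12 = 30;  54 − 30 = 24;  33 − 24 = 9

9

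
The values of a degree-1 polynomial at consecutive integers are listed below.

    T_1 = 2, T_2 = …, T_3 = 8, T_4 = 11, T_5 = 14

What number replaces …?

Using the last 3 terms:
Δ: 3, 3
Constant first difference = 3.
Extend backward: 8 − 3 = 5

5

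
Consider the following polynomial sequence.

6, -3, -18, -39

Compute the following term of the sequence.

-66

First differences: -9 , -15 , -21
Second differences: -6 , -6
Constant second difference = -6, so extend:
-21 − 6 = -27;  -39 − 27 = -66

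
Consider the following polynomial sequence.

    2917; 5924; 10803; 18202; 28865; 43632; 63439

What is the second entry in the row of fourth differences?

96

Δ: 3007, 4879, 7399, 10663, 14767, 19807
Δ²: 1872, 2520, 3264, 4104, 5040
Δ³: 648, 744, 840, 936
Δ⁴: 96, 96, 96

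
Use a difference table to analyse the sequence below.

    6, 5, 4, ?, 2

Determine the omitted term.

Using the first 3 terms:
Δ: -1  -1
Constant first difference = -1.
Extend forward: 4 − 1 = 3

3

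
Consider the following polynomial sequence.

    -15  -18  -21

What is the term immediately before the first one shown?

-12

First differences: -3  -3
The first differences are constant at -3.
Work back: -15 + 3 = -12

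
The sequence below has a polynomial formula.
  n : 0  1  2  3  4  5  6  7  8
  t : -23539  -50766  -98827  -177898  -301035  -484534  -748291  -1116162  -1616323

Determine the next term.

-2281630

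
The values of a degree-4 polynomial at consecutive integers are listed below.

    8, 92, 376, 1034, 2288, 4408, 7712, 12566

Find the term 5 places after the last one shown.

Δ: 84  284  658  1254  2120  3304  4854
Δ²: 200  374  596  866  1184  1550
Δ³: 174  222  270  318  366
Δ⁴: 48  48  48  48
The fourth differences are constant (48).
366 + 48 = 414;  1550 + 414 = 1964;  4854 + 1964 = 6818;  12566 + 6818 = 19384
414 + 48 = 462;  1964 + 462 = 2426;  6818 + 2426 = 9244;  19384 + 9244 = 28628
462 + 48 = 510;  2426 + 510 = 2936;  9244 + 2936 = 12180;  28628 + 12180 = 40808
510 + 48 = 558;  2936 + 558 = 3494;  12180 + 3494 = 15674;  40808 + 15674 = 56482
558 + 48 = 606;  3494 + 606 = 4100;  15674 + 4100 = 19774;  56482 + 19774 = 76256

76256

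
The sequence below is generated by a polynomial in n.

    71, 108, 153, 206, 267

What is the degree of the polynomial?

First differences: 37, 45, 53, 61
Second differences: 8, 8, 8
The second differences are constant, so the polynomial has degree 2.

2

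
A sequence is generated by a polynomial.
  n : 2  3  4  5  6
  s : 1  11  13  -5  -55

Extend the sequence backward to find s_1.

-5

First differences: 10, 2, -18, -50
Second differences: -8, -20, -32
Third differences: -12, -12
The third differences are constant at -12.
Work back: -8 + 12 = 4;  10 − 4 = 6;  1 − 6 = -5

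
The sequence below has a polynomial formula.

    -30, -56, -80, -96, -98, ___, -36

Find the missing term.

Using the first 5 terms:
D1: -26, -24, -16, -2
D2: 2, 8, 14
D3: 6, 6
Constant third difference = 6.
Extend forward: 14 + 6 = 20;  -2 + 20 = 18;  -98 + 18 = -80

-80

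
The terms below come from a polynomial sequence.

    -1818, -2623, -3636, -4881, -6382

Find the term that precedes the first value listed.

-1197

Δ: -805  -1013  -1245  -1501
Δ²: -208  -232  -256
Δ³: -24  -24
The third differences are constant at -24.
Work back: -208 + 24 = -184;  -805 + 184 = -621;  -1818 + 621 = -1197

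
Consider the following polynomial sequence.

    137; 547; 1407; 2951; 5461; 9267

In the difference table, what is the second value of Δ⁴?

48

First differences: 410, 860, 1544, 2510, 3806
Second differences: 450, 684, 966, 1296
Third differences: 234, 282, 330
Fourth differences: 48, 48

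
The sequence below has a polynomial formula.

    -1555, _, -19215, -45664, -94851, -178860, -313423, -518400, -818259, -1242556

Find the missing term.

-6588

Using the last 8 terms:
-26449, -49187, -84009, -134563, -204977, -299859, -424297
-22738, -34822, -50554, -70414, -94882, -124438
-12084, -15732, -19860, -24468, -29556
-3648, -4128, -4608, -5088
-480, -480, -480
Constant fifth difference = -480.
Extend backward: -3648 + 480 = -3168;  -12084 + 3168 = -8916;  -22738 + 8916 = -13822;  -26449 + 13822 = -12627;  -19215 + 12627 = -6588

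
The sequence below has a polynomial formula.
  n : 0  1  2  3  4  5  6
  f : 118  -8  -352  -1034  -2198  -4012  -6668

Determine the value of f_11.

-40978

D1: -126 , -344 , -682 , -1164 , -1814 , -2656
D2: -218 , -338 , -482 , -650 , -842
D3: -120 , -144 , -168 , -192
D4: -24 , -24 , -24
Fourth differences constant at -24.
-192 − 24 = -216;  -842 − 216 = -1058;  -2656 − 1058 = -3714;  -6668 − 3714 = -10382
-216 − 24 = -240;  -1058 − 240 = -1298;  -3714 − 1298 = -5012;  -10382 − 5012 = -15394
-240 − 24 = -264;  -1298 − 264 = -1562;  -5012 − 1562 = -6574;  -15394 − 6574 = -21968
-264 − 24 = -288;  -1562 − 288 = -1850;  -6574 − 1850 = -8424;  -21968 − 8424 = -30392
-288 − 24 = -312;  -1850 − 312 = -2162;  -8424 − 2162 = -10586;  -30392 − 10586 = -40978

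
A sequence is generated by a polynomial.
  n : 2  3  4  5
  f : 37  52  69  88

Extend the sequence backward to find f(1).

24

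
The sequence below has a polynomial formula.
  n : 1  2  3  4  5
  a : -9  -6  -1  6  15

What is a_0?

-10

D1: 3, 5, 7, 9
D2: 2, 2, 2
The second differences are constant at 2.
Work back: 3 − 2 = 1;  -9 − 1 = -10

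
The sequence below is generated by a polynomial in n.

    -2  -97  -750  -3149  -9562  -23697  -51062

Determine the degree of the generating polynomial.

D1: -95, -653, -2399, -6413, -14135, -27365
D2: -558, -1746, -4014, -7722, -13230
D3: -1188, -2268, -3708, -5508
D4: -1080, -1440, -1800
D5: -360, -360
The fifth differences are constant, so the polynomial has degree 5.

5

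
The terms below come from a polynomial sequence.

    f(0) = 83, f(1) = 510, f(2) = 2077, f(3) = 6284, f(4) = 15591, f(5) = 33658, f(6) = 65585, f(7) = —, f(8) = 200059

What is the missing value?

118152

Using the first 7 terms:
427  1567  4207  9307  18067  31927
1140  2640  5100  8760  13860
1500  2460  3660  5100
960  1200  1440
240  240
Constant fifth difference = 240.
Extend forward: 1440 + 240 = 1680;  5100 + 1680 = 6780;  13860 + 6780 = 20640;  31927 + 20640 = 52567;  65585 + 52567 = 118152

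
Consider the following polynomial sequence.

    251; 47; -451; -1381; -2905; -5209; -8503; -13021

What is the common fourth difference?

-24

First differences: -204, -498, -930, -1524, -2304, -3294, -4518
Second differences: -294, -432, -594, -780, -990, -1224
Third differences: -138, -162, -186, -210, -234
Fourth differences: -24, -24, -24, -24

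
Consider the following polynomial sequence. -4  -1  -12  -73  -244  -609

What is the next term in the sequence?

-1276

3  -11  -61  -171  -365
-14  -50  -110  -194
-36  -60  -84
-24  -24
The fourth differences are constant (-24).
-84 − 24 = -108;  -194 − 108 = -302;  -365 − 302 = -667;  -609 − 667 = -1276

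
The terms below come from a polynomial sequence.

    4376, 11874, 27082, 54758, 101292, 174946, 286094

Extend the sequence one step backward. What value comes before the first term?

1222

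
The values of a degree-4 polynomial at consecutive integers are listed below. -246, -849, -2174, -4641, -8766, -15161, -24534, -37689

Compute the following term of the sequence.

D1: -603, -1325, -2467, -4125, -6395, -9373, -13155
D2: -722, -1142, -1658, -2270, -2978, -3782
D3: -420, -516, -612, -708, -804
D4: -96, -96, -96, -96
The fourth differences are constant (-96).
-804 − 96 = -900;  -3782 − 900 = -4682;  -13155 − 4682 = -17837;  -37689 − 17837 = -55526

-55526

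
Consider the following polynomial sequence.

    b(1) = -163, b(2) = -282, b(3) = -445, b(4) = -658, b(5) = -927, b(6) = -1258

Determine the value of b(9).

First differences: -119 , -163 , -213 , -269 , -331
Second differences: -44 , -50 , -56 , -62
Third differences: -6 , -6 , -6
Third differences constant at -6.
-62 − 6 = -68;  -331 − 68 = -399;  -1258 − 399 = -1657
-68 − 6 = -74;  -399 − 74 = -473;  -1657 − 473 = -2130
-74 − 6 = -80;  -473 − 80 = -553;  -2130 − 553 = -2683

-2683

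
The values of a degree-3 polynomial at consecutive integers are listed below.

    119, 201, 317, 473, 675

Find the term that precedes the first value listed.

65

Δ: 82  116  156  202
Δ²: 34  40  46
Δ³: 6  6
The third differences are constant at 6.
Work back: 34 − 6 = 28;  82 − 28 = 54;  119 − 54 = 65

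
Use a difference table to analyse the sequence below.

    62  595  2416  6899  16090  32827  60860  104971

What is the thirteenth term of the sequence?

821426

Δ: 533, 1821, 4483, 9191, 16737, 28033, 44111
Δ²: 1288, 2662, 4708, 7546, 11296, 16078
Δ³: 1374, 2046, 2838, 3750, 4782
Δ⁴: 672, 792, 912, 1032
Δ⁵: 120, 120, 120
Fifth differences constant at 120.
1032 + 120 = 1152;  4782 + 1152 = 5934;  16078 + 5934 = 22012;  44111 + 22012 = 66123;  104971 + 66123 = 171094
1152 + 120 = 1272;  5934 + 1272 = 7206;  22012 + 7206 = 29218;  66123 + 29218 = 95341;  171094 + 95341 = 266435
1272 + 120 = 1392;  7206 + 1392 = 8598;  29218 + 8598 = 37816;  95341 + 37816 = 133157;  266435 + 133157 = 399592
1392 + 120 = 1512;  8598 + 1512 = 10110;  37816 + 10110 = 47926;  133157 + 47926 = 181083;  399592 + 181083 = 580675
1512 + 120 = 1632;  10110 + 1632 = 11742;  47926 + 11742 = 59668;  181083 + 59668 = 240751;  580675 + 240751 = 821426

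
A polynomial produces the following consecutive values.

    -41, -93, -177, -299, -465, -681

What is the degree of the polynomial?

D1: -52, -84, -122, -166, -216
D2: -32, -38, -44, -50
D3: -6, -6, -6
The third differences are constant, so the polynomial has degree 3.

3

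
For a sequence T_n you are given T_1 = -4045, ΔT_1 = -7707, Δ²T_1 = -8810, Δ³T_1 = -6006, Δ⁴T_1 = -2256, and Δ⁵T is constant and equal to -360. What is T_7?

Build the table forward from the leading diagonal:
Fifth differences: -360, -360, -360, -360, -360, -360, -360
Fourth differences: -2256, -2616, -2976, -3336, -3696, -4056, -4416
Third differences: -6006, -8262, -10878, -13854, -17190, -20886, -24942
Second differences: -8810, -14816, -23078, -33956, -47810, -65000, -85886
First differences: -7707, -16517, -31333, -54411, -88367, -136177, -201177
T: -4045, -11752, -28269, -59602, -114013, -202380, -338557

-338557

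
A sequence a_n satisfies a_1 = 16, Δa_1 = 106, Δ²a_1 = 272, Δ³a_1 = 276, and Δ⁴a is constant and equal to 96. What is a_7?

Build the table forward from the leading diagonal:
D4: 96  96  96  96  96  96  96
D3: 276  372  468  564  660  756  852
D2: 272  548  920  1388  1952  2612  3368
D1: 106  378  926  1846  3234  5186  7798
a: 16  122  500  1426  3272  6506  11692

11692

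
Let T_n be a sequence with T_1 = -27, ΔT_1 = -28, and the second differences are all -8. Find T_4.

-135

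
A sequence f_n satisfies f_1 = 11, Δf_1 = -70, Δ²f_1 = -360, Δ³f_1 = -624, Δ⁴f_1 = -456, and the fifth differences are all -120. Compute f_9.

Build the table forward from the leading diagonal:
Δ⁵: -120  -120  -120  -120  -120  -120  -120  -120  -120
Δ⁴: -456  -576  -696  -816  -936  -1056  -1176  -1296  -1416
Δ³: -624  -1080  -1656  -2352  -3168  -4104  -5160  -6336  -7632
Δ²: -360  -984  -2064  -3720  -6072  -9240  -13344  -18504  -24840
Δ: -70  -430  -1414  -3478  -7198  -13270  -22510  -35854  -54358
f: 11  -59  -489  -1903  -5381  -12579  -25849  -48359  -84213

-84213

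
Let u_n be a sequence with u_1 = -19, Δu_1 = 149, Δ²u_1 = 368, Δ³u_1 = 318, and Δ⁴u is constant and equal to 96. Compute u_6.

8066

Build the table forward from the leading diagonal:
Fourth differences: 96  96  96  96  96  96
Third differences: 318  414  510  606  702  798
Second differences: 368  686  1100  1610  2216  2918
First differences: 149  517  1203  2303  3913  6129
u: -19  130  647  1850  4153  8066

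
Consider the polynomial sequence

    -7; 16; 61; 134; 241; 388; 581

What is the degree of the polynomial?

23, 45, 73, 107, 147, 193
22, 28, 34, 40, 46
6, 6, 6, 6
The third differences are constant, so the polynomial has degree 3.

3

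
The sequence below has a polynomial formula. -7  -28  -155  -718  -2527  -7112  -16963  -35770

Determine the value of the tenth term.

D1: -21 , -127 , -563 , -1809 , -4585 , -9851 , -18807
D2: -106 , -436 , -1246 , -2776 , -5266 , -8956
D3: -330 , -810 , -1530 , -2490 , -3690
D4: -480 , -720 , -960 , -1200
D5: -240 , -240 , -240
Constant fifth difference = -240, so extend:
-1200 − 240 = -1440;  -3690 − 1440 = -5130;  -8956 − 5130 = -14086;  -18807 − 14086 = -32893;  -35770 − 32893 = -68663
-1440 − 240 = -1680;  -5130 − 1680 = -6810;  -14086 − 6810 = -20896;  -32893 − 20896 = -53789;  -68663 − 53789 = -122452

-122452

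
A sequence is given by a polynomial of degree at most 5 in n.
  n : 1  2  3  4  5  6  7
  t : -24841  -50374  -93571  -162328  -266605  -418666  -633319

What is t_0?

First differences: -25533, -43197, -68757, -104277, -152061, -214653
Second differences: -17664, -25560, -35520, -47784, -62592
Third differences: -7896, -9960, -12264, -14808
Fourth differences: -2064, -2304, -2544
Fifth differences: -240, -240
The fifth differences are constant at -240.
Work back: -2064 + 240 = -1824;  -7896 + 1824 = -6072;  -17664 + 6072 = -11592;  -25533 + 11592 = -13941;  -24841 + 13941 = -10900

-10900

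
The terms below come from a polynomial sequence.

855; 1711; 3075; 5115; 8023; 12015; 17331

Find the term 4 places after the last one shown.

Δ: 856, 1364, 2040, 2908, 3992, 5316
Δ²: 508, 676, 868, 1084, 1324
Δ³: 168, 192, 216, 240
Δ⁴: 24, 24, 24
The fourth differences are constant (24).
240 + 24 = 264;  1324 + 264 = 1588;  5316 + 1588 = 6904;  17331 + 6904 = 24235
264 + 24 = 288;  1588 + 288 = 1876;  6904 + 1876 = 8780;  24235 + 8780 = 33015
288 + 24 = 312;  1876 + 312 = 2188;  8780 + 2188 = 10968;  33015 + 10968 = 43983
312 + 24 = 336;  2188 + 336 = 2524;  10968 + 2524 = 13492;  43983 + 13492 = 57475

57475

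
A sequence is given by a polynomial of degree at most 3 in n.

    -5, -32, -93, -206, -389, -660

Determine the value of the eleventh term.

-3965

Δ: -27, -61, -113, -183, -271
Δ²: -34, -52, -70, -88
Δ³: -18, -18, -18
The third differences are constant (-18).
-88 − 18 = -106;  -271 − 106 = -377;  -660 − 377 = -1037
-106 − 18 = -124;  -377 − 124 = -501;  -1037 − 501 = -1538
-124 − 18 = -142;  -501 − 142 = -643;  -1538 − 643 = -2181
-142 − 18 = -160;  -643 − 160 = -803;  -2181 − 803 = -2984
-160 − 18 = -178;  -803 − 178 = -981;  -2984 − 981 = -3965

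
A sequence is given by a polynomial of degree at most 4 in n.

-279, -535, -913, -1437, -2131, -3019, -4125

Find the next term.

-5473

First differences: -256, -378, -524, -694, -888, -1106
Second differences: -122, -146, -170, -194, -218
Third differences: -24, -24, -24, -24
The third differences are constant (-24).
-218 − 24 = -242;  -1106 − 242 = -1348;  -4125 − 1348 = -5473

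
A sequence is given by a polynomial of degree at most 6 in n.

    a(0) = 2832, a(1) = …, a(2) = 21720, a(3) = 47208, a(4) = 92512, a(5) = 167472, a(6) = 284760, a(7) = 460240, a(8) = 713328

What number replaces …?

8680

Using the last 7 terms:
Δ: 25488, 45304, 74960, 117288, 175480, 253088
Δ²: 19816, 29656, 42328, 58192, 77608
Δ³: 9840, 12672, 15864, 19416
Δ⁴: 2832, 3192, 3552
Δ⁵: 360, 360
Constant fifth difference = 360.
Extend backward: 2832 − 360 = 2472;  9840 − 2472 = 7368;  19816 − 7368 = 12448;  25488 − 12448 = 13040;  21720 − 13040 = 8680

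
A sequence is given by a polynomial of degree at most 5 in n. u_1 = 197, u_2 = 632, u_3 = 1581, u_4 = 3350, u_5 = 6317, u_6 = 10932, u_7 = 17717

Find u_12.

107502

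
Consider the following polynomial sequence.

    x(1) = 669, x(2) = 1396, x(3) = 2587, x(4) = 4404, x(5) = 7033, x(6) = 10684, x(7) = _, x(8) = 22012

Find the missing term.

Using the first 6 terms:
Δ: 727, 1191, 1817, 2629, 3651
Δ²: 464, 626, 812, 1022
Δ³: 162, 186, 210
Δ⁴: 24, 24
Constant fourth difference = 24.
Extend forward: 210 + 24 = 234;  1022 + 234 = 1256;  3651 + 1256 = 4907;  10684 + 4907 = 15591

15591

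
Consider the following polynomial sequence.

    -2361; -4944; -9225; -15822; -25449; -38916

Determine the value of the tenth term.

-150744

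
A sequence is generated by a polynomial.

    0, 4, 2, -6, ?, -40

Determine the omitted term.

Using the first 4 terms:
Δ: 4, -2, -8
Δ²: -6, -6
Constant second difference = -6.
Extend forward: -8 − 6 = -14;  -6 − 14 = -20

-20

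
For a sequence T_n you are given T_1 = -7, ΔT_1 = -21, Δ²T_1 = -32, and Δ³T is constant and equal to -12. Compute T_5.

-331

Build the table forward from the leading diagonal:
D3: -12, -12, -12, -12, -12
D2: -32, -44, -56, -68, -80
D1: -21, -53, -97, -153, -221
T: -7, -28, -81, -178, -331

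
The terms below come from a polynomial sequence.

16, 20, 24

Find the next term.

28

4  4
The first differences are constant (4).
24 + 4 = 28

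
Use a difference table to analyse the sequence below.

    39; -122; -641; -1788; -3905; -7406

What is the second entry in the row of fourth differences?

Δ: -161, -519, -1147, -2117, -3501
Δ²: -358, -628, -970, -1384
Δ³: -270, -342, -414
Δ⁴: -72, -72

-72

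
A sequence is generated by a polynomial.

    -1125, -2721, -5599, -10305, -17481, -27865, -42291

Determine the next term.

-61689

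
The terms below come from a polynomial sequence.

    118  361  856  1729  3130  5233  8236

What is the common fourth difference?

Δ: 243, 495, 873, 1401, 2103, 3003
Δ²: 252, 378, 528, 702, 900
Δ³: 126, 150, 174, 198
Δ⁴: 24, 24, 24

24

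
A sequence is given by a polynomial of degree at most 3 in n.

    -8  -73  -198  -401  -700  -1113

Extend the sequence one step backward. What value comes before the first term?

15

-65, -125, -203, -299, -413
-60, -78, -96, -114
-18, -18, -18
The third differences are constant at -18.
Work back: -60 + 18 = -42;  -65 + 42 = -23;  -8 + 23 = 15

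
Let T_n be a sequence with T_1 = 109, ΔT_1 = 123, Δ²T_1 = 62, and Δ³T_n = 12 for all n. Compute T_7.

2017

Build the table forward from the leading diagonal:
Third differences: 12, 12, 12, 12, 12, 12, 12
Second differences: 62, 74, 86, 98, 110, 122, 134
First differences: 123, 185, 259, 345, 443, 553, 675
T: 109, 232, 417, 676, 1021, 1464, 2017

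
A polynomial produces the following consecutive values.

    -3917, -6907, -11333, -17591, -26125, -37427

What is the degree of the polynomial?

-2990, -4426, -6258, -8534, -11302
-1436, -1832, -2276, -2768
-396, -444, -492
-48, -48
The fourth differences are constant, so the polynomial has degree 4.

4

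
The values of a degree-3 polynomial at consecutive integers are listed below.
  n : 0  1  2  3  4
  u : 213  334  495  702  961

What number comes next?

1278

121, 161, 207, 259
40, 46, 52
6, 6
Constant third difference = 6, so extend:
52 + 6 = 58;  259 + 58 = 317;  961 + 317 = 1278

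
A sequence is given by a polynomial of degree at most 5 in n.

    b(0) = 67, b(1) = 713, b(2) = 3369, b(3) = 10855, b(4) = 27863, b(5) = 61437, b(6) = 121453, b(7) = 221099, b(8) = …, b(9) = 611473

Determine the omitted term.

Using the first 8 terms:
D1: 646  2656  7486  17008  33574  60016  99646
D2: 2010  4830  9522  16566  26442  39630
D3: 2820  4692  7044  9876  13188
D4: 1872  2352  2832  3312
D5: 480  480  480
Constant fifth difference = 480.
Extend forward: 3312 + 480 = 3792;  13188 + 3792 = 16980;  39630 + 16980 = 56610;  99646 + 56610 = 156256;  221099 + 156256 = 377355

377355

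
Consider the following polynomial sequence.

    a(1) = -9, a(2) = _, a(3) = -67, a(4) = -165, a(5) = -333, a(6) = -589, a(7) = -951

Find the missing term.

Using the last 5 terms:
First differences: -98  -168  -256  -362
Second differences: -70  -88  -106
Third differences: -18  -18
Constant third difference = -18.
Extend backward: -70 + 18 = -52;  -98 + 52 = -46;  -67 + 46 = -21

-21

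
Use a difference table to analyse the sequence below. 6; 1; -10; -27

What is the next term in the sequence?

First differences: -5, -11, -17
Second differences: -6, -6
Second differences constant at -6.
-17 − 6 = -23;  -27 − 23 = -50

-50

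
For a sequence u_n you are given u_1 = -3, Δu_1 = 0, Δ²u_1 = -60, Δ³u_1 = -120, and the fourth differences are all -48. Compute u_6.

Build the table forward from the leading diagonal:
D4: -48  -48  -48  -48  -48  -48
D3: -120  -168  -216  -264  -312  -360
D2: -60  -180  -348  -564  -828  -1140
D1: 0  -60  -240  -588  -1152  -1980
u: -3  -3  -63  -303  -891  -2043

-2043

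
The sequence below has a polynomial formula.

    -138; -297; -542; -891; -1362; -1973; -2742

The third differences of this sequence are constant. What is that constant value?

First differences: -159, -245, -349, -471, -611, -769
Second differences: -86, -104, -122, -140, -158
Third differences: -18, -18, -18, -18

-18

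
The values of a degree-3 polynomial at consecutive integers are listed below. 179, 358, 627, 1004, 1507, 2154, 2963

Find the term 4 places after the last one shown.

179 , 269 , 377 , 503 , 647 , 809
90 , 108 , 126 , 144 , 162
18 , 18 , 18 , 18
The third differences are constant (18).
162 + 18 = 180;  809 + 180 = 989;  2963 + 989 = 3952
180 + 18 = 198;  989 + 198 = 1187;  3952 + 1187 = 5139
198 + 18 = 216;  1187 + 216 = 1403;  5139 + 1403 = 6542
216 + 18 = 234;  1403 + 234 = 1637;  6542 + 1637 = 8179

8179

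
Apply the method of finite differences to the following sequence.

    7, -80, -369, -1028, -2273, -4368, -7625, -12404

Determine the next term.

-19113

D1: -87 , -289 , -659 , -1245 , -2095 , -3257 , -4779
D2: -202 , -370 , -586 , -850 , -1162 , -1522
D3: -168 , -216 , -264 , -312 , -360
D4: -48 , -48 , -48 , -48
Constant fourth difference = -48, so extend:
-360 − 48 = -408;  -1522 − 408 = -1930;  -4779 − 1930 = -6709;  -12404 − 6709 = -19113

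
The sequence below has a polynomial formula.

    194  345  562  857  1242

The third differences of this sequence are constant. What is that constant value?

12

First differences: 151, 217, 295, 385
Second differences: 66, 78, 90
Third differences: 12, 12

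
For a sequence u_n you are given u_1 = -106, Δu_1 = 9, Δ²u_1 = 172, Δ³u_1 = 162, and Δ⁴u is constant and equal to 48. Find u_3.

Build the table forward from the leading diagonal:
Δ⁴: 48, 48, 48
Δ³: 162, 210, 258
Δ²: 172, 334, 544
Δ: 9, 181, 515
u: -106, -97, 84

84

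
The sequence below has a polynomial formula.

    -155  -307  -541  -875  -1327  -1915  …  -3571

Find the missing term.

-2657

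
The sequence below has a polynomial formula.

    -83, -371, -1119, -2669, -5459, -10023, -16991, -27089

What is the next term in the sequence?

First differences: -288  -748  -1550  -2790  -4564  -6968  -10098
Second differences: -460  -802  -1240  -1774  -2404  -3130
Third differences: -342  -438  -534  -630  -726
Fourth differences: -96  -96  -96  -96
The fourth differences are constant (-96).
-726 − 96 = -822;  -3130 − 822 = -3952;  -10098 − 3952 = -14050;  -27089 − 14050 = -41139

-41139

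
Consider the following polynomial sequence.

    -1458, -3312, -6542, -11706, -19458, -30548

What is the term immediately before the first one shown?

-518

-1854  -3230  -5164  -7752  -11090
-1376  -1934  -2588  -3338
-558  -654  -750
-96  -96
The fourth differences are constant at -96.
Work back: -558 + 96 = -462;  -1376 + 462 = -914;  -1854 + 914 = -940;  -1458 + 940 = -518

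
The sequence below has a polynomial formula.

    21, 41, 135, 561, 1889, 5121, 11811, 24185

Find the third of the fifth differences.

120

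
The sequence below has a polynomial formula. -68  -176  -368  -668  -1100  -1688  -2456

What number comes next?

First differences: -108, -192, -300, -432, -588, -768
Second differences: -84, -108, -132, -156, -180
Third differences: -24, -24, -24, -24
Constant third difference = -24, so extend:
-180 − 24 = -204;  -768 − 204 = -972;  -2456 − 972 = -3428

-3428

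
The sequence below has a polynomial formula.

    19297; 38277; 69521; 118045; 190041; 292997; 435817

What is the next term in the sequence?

First differences: 18980  31244  48524  71996  102956  142820
Second differences: 12264  17280  23472  30960  39864
Third differences: 5016  6192  7488  8904
Fourth differences: 1176  1296  1416
Fifth differences: 120  120
Fifth differences constant at 120.
1416 + 120 = 1536;  8904 + 1536 = 10440;  39864 + 10440 = 50304;  142820 + 50304 = 193124;  435817 + 193124 = 628941

628941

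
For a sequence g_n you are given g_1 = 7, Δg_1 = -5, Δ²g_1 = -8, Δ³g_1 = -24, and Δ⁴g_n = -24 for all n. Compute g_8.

-1876

Build the table forward from the leading diagonal:
D4: -24, -24, -24, -24, -24, -24, -24, -24
D3: -24, -48, -72, -96, -120, -144, -168, -192
D2: -8, -32, -80, -152, -248, -368, -512, -680
D1: -5, -13, -45, -125, -277, -525, -893, -1405
g: 7, 2, -11, -56, -181, -458, -983, -1876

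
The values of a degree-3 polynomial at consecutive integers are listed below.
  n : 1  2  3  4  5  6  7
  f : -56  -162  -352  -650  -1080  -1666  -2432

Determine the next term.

-106, -190, -298, -430, -586, -766
-84, -108, -132, -156, -180
-24, -24, -24, -24
The third differences are constant (-24).
-180 − 24 = -204;  -766 − 204 = -970;  -2432 − 970 = -3402

-3402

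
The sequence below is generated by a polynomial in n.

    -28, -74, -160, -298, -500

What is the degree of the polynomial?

3

D1: -46, -86, -138, -202
D2: -40, -52, -64
D3: -12, -12
The third differences are constant, so the polynomial has degree 3.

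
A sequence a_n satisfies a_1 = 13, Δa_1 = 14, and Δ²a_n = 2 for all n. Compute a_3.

Build the table forward from the leading diagonal:
Δ²: 2  2  2
Δ: 14  16  18
a: 13  27  43

43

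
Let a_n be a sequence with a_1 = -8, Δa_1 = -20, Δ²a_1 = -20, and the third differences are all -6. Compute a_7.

-548

Build the table forward from the leading diagonal:
Third differences: -6, -6, -6, -6, -6, -6, -6
Second differences: -20, -26, -32, -38, -44, -50, -56
First differences: -20, -40, -66, -98, -136, -180, -230
a: -8, -28, -68, -134, -232, -368, -548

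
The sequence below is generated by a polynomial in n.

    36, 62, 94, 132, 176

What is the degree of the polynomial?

First differences: 26, 32, 38, 44
Second differences: 6, 6, 6
The second differences are constant, so the polynomial has degree 2.

2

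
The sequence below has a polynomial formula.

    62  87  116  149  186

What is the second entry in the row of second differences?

Δ: 25, 29, 33, 37
Δ²: 4, 4, 4

4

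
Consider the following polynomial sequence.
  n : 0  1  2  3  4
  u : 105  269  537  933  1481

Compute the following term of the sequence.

2205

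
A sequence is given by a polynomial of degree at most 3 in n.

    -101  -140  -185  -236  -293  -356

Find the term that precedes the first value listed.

-68

Δ: -39, -45, -51, -57, -63
Δ²: -6, -6, -6, -6
The second differences are constant at -6.
Work back: -39 + 6 = -33;  -101 + 33 = -68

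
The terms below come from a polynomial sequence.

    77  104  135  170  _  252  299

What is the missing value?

209

Using the first 4 terms:
27  31  35
4  4
Constant second difference = 4.
Extend forward: 35 + 4 = 39;  170 + 39 = 209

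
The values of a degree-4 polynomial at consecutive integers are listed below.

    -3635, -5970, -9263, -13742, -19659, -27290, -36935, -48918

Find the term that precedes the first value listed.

D1: -2335, -3293, -4479, -5917, -7631, -9645, -11983
D2: -958, -1186, -1438, -1714, -2014, -2338
D3: -228, -252, -276, -300, -324
D4: -24, -24, -24, -24
The fourth differences are constant at -24.
Work back: -228 + 24 = -204;  -958 + 204 = -754;  -2335 + 754 = -1581;  -3635 + 1581 = -2054

-2054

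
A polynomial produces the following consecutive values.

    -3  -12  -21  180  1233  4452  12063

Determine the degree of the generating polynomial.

Δ: -9, -9, 201, 1053, 3219, 7611
Δ²: 0, 210, 852, 2166, 4392
Δ³: 210, 642, 1314, 2226
Δ⁴: 432, 672, 912
Δ⁵: 240, 240
The fifth differences are constant, so the polynomial has degree 5.

5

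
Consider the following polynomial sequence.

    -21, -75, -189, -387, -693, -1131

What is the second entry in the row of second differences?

First differences: -54, -114, -198, -306, -438
Second differences: -60, -84, -108, -132
Third differences: -24, -24, -24

-84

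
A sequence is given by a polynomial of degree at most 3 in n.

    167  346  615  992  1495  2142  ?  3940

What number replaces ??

Using the first 6 terms:
Δ: 179  269  377  503  647
Δ²: 90  108  126  144
Δ³: 18  18  18
Constant third difference = 18.
Extend forward: 144 + 18 = 162;  647 + 162 = 809;  2142 + 809 = 2951

2951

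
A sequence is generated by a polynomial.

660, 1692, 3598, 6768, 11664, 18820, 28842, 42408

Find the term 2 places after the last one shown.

1032 , 1906 , 3170 , 4896 , 7156 , 10022 , 13566
874 , 1264 , 1726 , 2260 , 2866 , 3544
390 , 462 , 534 , 606 , 678
72 , 72 , 72 , 72
Fourth differences constant at 72.
678 + 72 = 750;  3544 + 750 = 4294;  13566 + 4294 = 17860;  42408 + 17860 = 60268
750 + 72 = 822;  4294 + 822 = 5116;  17860 + 5116 = 22976;  60268 + 22976 = 83244

83244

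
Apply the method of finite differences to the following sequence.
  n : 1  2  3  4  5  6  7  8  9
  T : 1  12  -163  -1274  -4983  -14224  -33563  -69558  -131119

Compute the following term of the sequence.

Δ: 11  -175  -1111  -3709  -9241  -19339  -35995  -61561
Δ²: -186  -936  -2598  -5532  -10098  -16656  -25566
Δ³: -750  -1662  -2934  -4566  -6558  -8910
Δ⁴: -912  -1272  -1632  -1992  -2352
Δ⁵: -360  -360  -360  -360
Constant fifth difference = -360, so extend:
-2352 − 360 = -2712;  -8910 − 2712 = -11622;  -25566 − 11622 = -37188;  -61561 − 37188 = -98749;  -131119 − 98749 = -229868

-229868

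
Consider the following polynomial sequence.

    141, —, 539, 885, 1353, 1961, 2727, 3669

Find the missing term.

Using the last 6 terms:
Δ: 346  468  608  766  942
Δ²: 122  140  158  176
Δ³: 18  18  18
Constant third difference = 18.
Extend backward: 122 − 18 = 104;  346 − 104 = 242;  539 − 242 = 297

297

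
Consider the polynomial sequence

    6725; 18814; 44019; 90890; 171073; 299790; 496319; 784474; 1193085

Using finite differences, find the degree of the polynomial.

5

12089, 25205, 46871, 80183, 128717, 196529, 288155, 408611
13116, 21666, 33312, 48534, 67812, 91626, 120456
8550, 11646, 15222, 19278, 23814, 28830
3096, 3576, 4056, 4536, 5016
480, 480, 480, 480
The fifth differences are constant, so the polynomial has degree 5.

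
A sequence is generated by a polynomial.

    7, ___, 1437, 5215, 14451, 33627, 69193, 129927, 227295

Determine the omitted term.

Using the last 7 terms:
Δ: 3778, 9236, 19176, 35566, 60734, 97368
Δ²: 5458, 9940, 16390, 25168, 36634
Δ³: 4482, 6450, 8778, 11466
Δ⁴: 1968, 2328, 2688
Δ⁵: 360, 360
Constant fifth difference = 360.
Extend backward: 1968 − 360 = 1608;  4482 − 1608 = 2874;  5458 − 2874 = 2584;  3778 − 2584 = 1194;  1437 − 1194 = 243

243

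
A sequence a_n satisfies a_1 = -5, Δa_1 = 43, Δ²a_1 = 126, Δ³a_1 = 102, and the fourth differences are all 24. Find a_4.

604

Build the table forward from the leading diagonal:
D4: 24  24  24  24
D3: 102  126  150  174
D2: 126  228  354  504
D1: 43  169  397  751
a: -5  38  207  604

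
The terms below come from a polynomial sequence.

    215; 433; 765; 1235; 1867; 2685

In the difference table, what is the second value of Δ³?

24

First differences: 218, 332, 470, 632, 818
Second differences: 114, 138, 162, 186
Third differences: 24, 24, 24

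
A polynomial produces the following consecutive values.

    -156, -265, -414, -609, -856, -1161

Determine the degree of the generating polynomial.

Δ: -109, -149, -195, -247, -305
Δ²: -40, -46, -52, -58
Δ³: -6, -6, -6
The third differences are constant, so the polynomial has degree 3.

3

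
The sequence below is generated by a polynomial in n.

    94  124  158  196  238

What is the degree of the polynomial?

2

Δ: 30, 34, 38, 42
Δ²: 4, 4, 4
The second differences are constant, so the polynomial has degree 2.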